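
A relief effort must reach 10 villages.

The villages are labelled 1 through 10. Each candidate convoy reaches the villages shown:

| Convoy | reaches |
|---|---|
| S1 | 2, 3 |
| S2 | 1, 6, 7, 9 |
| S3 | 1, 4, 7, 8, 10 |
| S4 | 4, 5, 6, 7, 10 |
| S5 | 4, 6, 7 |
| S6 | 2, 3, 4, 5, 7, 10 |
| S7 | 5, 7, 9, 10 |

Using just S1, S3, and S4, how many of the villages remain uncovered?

Union of S1, S3, S4 = {1, 2, 3, 4, 5, 6, 7, 8, 10}.
Not covered: 9 — 1 village.

1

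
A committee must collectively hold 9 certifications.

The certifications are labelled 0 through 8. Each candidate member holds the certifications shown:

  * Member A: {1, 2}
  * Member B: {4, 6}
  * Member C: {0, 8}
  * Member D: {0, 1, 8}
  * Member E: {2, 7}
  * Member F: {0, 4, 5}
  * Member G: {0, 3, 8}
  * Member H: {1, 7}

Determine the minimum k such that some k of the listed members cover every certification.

5

A and B and E and F and G together: A ∪ B ∪ E ∪ F ∪ G = {0, 1, 2, 3, 4, 5, 6, 7, 8} — every certification is covered.
No 4 of the 8 members cover everything (all 70 combinations miss at least one certification), so 5 is optimal.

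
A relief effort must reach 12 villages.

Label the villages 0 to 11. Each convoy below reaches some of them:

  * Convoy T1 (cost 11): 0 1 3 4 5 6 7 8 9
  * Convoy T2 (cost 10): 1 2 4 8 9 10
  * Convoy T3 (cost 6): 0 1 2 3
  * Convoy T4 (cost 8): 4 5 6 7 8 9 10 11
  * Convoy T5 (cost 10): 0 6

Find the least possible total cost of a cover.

14

T3, T4 together cover every village (T3 ∪ T4 = {0, 1, 2, 3, 4, 5, 6, 7, 8, 9, 10, 11}); total cost 6 + 8 = 14.
No covering selection has total cost below 14.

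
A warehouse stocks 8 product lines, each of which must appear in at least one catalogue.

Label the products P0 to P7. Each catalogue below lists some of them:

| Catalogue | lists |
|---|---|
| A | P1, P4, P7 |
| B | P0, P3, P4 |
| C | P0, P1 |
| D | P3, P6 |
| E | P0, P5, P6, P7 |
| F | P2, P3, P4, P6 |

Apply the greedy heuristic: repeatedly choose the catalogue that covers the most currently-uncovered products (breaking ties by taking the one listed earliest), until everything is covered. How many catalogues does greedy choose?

3

Greedy: pick E (covers 4 new) → pick F (covers 3 new) → pick A (covers 1 new). Total picks: 3.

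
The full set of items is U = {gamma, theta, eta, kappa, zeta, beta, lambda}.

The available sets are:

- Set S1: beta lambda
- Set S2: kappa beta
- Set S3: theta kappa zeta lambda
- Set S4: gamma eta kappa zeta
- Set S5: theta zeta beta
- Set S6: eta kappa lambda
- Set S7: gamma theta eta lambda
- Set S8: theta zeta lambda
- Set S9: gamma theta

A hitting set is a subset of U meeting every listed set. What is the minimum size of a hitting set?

3

The 3 items {theta, kappa, beta} hit every set.
No choice of 2 items meets every set, so 3 is the minimum.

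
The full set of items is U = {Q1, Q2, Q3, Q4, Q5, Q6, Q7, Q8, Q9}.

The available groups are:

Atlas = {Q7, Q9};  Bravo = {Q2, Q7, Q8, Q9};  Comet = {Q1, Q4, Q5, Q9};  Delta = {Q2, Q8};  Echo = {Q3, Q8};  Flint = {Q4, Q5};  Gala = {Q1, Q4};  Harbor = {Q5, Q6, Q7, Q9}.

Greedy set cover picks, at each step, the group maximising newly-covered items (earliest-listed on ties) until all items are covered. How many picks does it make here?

Greedy: pick Bravo (covers 4 new) → pick Comet (covers 3 new) → pick Echo (covers 1 new) → pick Harbor (covers 1 new). Total picks: 4.

4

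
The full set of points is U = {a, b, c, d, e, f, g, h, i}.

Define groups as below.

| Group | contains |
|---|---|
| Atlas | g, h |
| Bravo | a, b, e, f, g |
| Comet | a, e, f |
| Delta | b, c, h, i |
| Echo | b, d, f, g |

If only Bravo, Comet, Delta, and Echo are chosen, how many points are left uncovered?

Union of Bravo, Comet, Delta, Echo = {a, b, c, d, e, f, g, h, i} — that's every point, so 0 are uncovered.

0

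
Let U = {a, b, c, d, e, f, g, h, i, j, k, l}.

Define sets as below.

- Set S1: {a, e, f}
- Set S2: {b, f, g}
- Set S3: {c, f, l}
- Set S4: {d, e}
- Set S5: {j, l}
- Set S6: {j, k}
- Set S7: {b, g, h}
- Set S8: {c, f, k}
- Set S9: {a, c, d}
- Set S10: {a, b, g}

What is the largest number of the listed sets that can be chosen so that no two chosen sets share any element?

S3, S4, S6, S7 are pairwise disjoint (S3={c,f,l}; S4={d,e}; S6={j,k}; S7={b,g,h}).
Every remaining set overlaps one of these, and no 5 of the listed sets are pairwise disjoint, so 4 is the maximum.

4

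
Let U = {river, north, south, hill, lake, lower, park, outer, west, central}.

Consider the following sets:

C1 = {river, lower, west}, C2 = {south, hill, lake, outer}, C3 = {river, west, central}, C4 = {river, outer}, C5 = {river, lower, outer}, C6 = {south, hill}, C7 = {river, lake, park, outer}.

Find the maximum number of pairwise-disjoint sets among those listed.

2

C2, C3 are pairwise disjoint (C2={south,hill,lake,outer}; C3={river,west,central}).
Every remaining set overlaps one of these, and no 3 of the listed sets are pairwise disjoint, so 2 is the maximum.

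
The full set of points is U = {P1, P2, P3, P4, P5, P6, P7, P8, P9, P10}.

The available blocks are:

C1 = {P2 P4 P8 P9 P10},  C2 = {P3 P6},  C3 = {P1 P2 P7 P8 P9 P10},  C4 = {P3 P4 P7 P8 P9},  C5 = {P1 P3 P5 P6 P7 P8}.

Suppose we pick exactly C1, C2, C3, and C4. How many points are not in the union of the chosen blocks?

1

Union of C1, C2, C3, C4 = {P1, P2, P3, P4, P6, P7, P8, P9, P10}.
Not covered: P5 — 1 point.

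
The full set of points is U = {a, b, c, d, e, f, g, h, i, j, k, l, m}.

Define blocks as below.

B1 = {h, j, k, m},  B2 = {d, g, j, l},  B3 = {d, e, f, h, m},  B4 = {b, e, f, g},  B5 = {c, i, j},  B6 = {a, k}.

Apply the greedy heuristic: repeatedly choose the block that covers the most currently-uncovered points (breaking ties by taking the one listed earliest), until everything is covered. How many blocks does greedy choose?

Greedy: pick B3 (covers 5 new) → pick B2 (covers 3 new) → pick B5 (covers 2 new) → pick B6 (covers 2 new) → pick B4 (covers 1 new). Total picks: 5.

5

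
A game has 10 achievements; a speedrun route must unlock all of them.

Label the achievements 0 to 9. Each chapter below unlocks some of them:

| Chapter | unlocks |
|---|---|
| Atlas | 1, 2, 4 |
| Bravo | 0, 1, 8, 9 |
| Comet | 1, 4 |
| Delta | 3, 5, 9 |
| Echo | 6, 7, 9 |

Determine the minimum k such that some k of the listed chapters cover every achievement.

Atlas and Bravo and Delta and Echo together: Atlas ∪ Bravo ∪ Delta ∪ Echo = {0, 1, 2, 3, 4, 5, 6, 7, 8, 9} — every achievement is covered.
Only Bravo contains 0, so Bravo is forced; the remaining 6 achievements need at least 3 more chapters (each remaining chapter adds at most 2) — so at least 4 chapters are needed, and 4 is optimal.

4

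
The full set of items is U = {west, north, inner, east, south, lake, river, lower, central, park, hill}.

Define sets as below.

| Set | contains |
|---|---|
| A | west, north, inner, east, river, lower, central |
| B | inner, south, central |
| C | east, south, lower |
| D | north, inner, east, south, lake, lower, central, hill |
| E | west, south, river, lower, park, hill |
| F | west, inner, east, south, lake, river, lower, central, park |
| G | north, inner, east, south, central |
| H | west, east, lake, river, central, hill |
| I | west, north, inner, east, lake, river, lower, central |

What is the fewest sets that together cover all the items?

Take {E, I}. Their union is {west, north, inner, east, south, lake, river, lower, central, park, hill}, which is all 11 items.
No single set has all 11 items (the largest, F, has 9), so 2 is optimal.

2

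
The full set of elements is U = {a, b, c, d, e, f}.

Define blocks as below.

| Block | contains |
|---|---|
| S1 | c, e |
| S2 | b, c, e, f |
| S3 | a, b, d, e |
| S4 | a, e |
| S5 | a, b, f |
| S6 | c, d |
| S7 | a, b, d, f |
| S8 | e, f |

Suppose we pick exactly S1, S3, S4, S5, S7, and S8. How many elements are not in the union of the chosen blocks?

0

Union of S1, S3, S4, S5, S7, S8 = {a, b, c, d, e, f} — that's every element, so 0 are uncovered.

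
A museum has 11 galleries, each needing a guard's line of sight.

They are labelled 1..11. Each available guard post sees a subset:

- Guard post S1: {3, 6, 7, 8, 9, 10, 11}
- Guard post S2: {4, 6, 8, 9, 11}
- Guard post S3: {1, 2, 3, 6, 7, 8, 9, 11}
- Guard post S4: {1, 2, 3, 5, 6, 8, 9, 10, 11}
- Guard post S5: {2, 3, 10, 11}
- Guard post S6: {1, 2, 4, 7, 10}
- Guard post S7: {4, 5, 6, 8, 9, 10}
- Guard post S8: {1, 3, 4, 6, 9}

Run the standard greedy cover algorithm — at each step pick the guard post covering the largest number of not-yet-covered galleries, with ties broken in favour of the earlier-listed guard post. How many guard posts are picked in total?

2

Greedy: pick S4 (covers 9 new) → pick S6 (covers 2 new). Total picks: 2.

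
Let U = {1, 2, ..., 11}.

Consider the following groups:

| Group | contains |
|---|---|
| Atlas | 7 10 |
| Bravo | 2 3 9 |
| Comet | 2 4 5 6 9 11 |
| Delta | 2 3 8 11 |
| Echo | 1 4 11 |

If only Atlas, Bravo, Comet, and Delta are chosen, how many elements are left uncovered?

1

Union of Atlas, Bravo, Comet, Delta = {2, 3, 4, 5, 6, 7, 8, 9, 10, 11}.
Not covered: 1 — 1 element.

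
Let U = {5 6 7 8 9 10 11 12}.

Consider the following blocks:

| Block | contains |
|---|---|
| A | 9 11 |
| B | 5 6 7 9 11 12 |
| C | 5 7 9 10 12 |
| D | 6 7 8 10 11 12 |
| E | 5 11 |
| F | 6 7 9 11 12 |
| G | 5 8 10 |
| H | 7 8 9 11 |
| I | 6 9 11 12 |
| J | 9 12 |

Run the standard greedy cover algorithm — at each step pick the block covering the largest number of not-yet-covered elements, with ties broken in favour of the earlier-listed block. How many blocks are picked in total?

2

Greedy: pick B (covers 6 new) → pick D (covers 2 new). Total picks: 2.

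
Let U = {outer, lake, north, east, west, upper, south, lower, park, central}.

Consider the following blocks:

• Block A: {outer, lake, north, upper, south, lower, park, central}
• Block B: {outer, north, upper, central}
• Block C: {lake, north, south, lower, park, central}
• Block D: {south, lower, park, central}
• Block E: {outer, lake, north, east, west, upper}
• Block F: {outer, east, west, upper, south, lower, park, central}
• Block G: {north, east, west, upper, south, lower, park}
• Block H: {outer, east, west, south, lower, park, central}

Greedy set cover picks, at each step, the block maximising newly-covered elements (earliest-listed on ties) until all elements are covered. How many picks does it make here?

Greedy: pick A (covers 8 new) → pick E (covers 2 new). Total picks: 2.

2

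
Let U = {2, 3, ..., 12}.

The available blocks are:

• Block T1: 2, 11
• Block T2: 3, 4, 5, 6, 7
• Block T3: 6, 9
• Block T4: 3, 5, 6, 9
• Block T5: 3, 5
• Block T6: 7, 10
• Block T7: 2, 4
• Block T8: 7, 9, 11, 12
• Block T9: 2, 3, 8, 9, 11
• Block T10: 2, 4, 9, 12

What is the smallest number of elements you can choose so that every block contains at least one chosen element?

4

Take H = {2, 3, 7, 9}. Each listed block contains at least one of these, so H is a hitting set of size 4.
The blocks T3, T5, T6, T7 are pairwise disjoint, so any hitting set needs a separate element for each — at least 4. Hence 4 is optimal.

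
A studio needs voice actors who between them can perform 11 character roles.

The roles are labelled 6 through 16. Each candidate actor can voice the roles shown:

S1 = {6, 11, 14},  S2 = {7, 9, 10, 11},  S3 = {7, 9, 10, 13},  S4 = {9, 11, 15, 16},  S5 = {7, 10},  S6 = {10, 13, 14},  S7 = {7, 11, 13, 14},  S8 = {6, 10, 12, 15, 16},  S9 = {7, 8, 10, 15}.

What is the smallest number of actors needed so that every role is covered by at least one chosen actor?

Take {S2, S6, S8, S9}. Their union is {6, 7, 8, 9, 10, 11, 12, 13, 14, 15, 16}, which is all 11 roles.
Only S9 contains 8, so S9 is forced; the remaining 7 roles need at least 3 more actors (each remaining actor adds at most 3) — so at least 4 actors are needed, and 4 is optimal.

4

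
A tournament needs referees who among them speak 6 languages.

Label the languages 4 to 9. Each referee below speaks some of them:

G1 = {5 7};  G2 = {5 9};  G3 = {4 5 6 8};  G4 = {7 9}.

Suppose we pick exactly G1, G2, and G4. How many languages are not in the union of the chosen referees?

Union of G1, G2, G4 = {5, 7, 9}.
Not covered: 4, 6, 8 — 3 languages.

3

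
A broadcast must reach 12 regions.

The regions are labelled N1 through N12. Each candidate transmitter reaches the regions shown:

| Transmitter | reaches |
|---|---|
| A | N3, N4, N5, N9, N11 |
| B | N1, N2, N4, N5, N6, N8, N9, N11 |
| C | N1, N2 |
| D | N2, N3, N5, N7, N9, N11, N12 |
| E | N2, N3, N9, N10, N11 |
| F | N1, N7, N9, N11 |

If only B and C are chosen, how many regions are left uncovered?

4

Union of B, C = {N1, N2, N4, N5, N6, N8, N9, N11}.
Not covered: N3, N7, N10, N12 — 4 regions.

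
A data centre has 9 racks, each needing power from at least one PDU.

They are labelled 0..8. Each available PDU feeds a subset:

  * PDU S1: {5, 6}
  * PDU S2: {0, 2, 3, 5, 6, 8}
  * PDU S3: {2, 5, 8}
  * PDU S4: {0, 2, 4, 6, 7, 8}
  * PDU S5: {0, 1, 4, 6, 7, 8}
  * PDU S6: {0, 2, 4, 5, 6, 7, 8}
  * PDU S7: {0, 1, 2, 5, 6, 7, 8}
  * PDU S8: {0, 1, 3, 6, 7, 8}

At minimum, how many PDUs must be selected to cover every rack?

2

S2 and S5 together: S2 ∪ S5 = {0, 1, 2, 3, 4, 5, 6, 7, 8} — every rack is covered.
No single PDU has all 9 racks (the largest, S6, has 7), so 2 is optimal.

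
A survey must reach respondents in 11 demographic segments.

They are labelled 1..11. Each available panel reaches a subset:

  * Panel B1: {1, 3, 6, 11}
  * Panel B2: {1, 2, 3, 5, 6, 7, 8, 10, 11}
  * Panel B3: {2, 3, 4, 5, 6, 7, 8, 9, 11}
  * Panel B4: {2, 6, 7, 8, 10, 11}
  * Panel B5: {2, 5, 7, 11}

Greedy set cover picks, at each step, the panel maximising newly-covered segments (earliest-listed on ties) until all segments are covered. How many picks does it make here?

2

Greedy: pick B2 (covers 9 new) → pick B3 (covers 2 new). Total picks: 2.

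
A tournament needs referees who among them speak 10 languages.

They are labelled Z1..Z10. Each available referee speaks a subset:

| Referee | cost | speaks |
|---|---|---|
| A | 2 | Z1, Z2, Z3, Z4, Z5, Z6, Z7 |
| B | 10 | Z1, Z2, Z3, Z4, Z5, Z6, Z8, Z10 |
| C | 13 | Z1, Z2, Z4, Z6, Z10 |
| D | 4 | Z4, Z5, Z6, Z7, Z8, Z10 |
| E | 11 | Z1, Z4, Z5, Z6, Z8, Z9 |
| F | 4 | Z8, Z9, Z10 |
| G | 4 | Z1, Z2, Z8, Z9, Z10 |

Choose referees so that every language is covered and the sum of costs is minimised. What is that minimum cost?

6

A, G together cover every language (A ∪ G = {Z1, Z2, Z3, Z4, Z5, Z6, Z7, Z8, Z9, Z10}); total cost 2 + 4 = 6.
No covering selection has total cost below 6.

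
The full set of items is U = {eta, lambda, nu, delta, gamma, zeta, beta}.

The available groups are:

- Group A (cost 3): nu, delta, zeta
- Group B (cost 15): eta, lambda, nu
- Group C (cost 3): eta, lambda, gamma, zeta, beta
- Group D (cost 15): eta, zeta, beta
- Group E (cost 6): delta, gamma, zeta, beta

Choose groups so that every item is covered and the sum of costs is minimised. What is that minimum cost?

A, C together cover every item (A ∪ C = {eta, lambda, nu, delta, gamma, zeta, beta}); total cost 3 + 3 = 6.
No covering selection has total cost below 6.

6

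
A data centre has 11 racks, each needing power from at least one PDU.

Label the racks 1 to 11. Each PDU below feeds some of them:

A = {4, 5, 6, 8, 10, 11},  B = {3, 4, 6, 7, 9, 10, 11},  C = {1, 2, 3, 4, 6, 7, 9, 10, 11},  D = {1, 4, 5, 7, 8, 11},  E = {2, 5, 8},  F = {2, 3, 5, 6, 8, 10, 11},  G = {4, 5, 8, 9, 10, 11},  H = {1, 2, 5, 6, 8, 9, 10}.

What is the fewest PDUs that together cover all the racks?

2

C and D together: C ∪ D = {1, 2, 3, 4, 5, 6, 7, 8, 9, 10, 11} — every rack is covered.
No single PDU has all 11 racks (the largest, C, has 9), so 2 is optimal.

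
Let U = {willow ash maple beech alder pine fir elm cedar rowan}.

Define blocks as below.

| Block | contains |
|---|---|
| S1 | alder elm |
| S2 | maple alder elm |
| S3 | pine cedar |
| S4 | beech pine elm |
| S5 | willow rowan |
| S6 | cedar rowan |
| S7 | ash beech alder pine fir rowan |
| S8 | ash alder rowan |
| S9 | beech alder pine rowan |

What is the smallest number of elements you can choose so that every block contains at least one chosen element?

Take H = {elm, cedar, rowan}. Each listed block contains at least one of these, so H is a hitting set of size 3.
The blocks S2, S3, S5 are pairwise disjoint, so any hitting set needs a separate element for each — at least 3. Hence 3 is optimal.

3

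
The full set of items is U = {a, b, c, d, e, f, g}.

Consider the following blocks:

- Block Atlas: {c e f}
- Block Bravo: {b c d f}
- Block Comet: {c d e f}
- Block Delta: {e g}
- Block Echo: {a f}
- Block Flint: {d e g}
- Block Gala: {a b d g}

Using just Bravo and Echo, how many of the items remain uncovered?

Union of Bravo, Echo = {a, b, c, d, f}.
Not covered: e, g — 2 items.

2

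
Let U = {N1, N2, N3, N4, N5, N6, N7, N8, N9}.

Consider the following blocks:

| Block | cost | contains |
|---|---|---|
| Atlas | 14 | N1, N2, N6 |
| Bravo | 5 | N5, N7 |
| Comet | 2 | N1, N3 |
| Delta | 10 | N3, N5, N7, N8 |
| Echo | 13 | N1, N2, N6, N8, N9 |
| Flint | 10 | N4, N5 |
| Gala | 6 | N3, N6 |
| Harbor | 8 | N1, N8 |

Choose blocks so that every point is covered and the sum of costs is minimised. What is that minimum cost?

30

Bravo, Comet, Echo, Flint together cover every point (Bravo ∪ Comet ∪ Echo ∪ Flint = {N1, N2, N3, N4, N5, N6, N7, N8, N9}); total cost 5 + 2 + 13 + 10 = 30.
No covering selection has total cost below 30.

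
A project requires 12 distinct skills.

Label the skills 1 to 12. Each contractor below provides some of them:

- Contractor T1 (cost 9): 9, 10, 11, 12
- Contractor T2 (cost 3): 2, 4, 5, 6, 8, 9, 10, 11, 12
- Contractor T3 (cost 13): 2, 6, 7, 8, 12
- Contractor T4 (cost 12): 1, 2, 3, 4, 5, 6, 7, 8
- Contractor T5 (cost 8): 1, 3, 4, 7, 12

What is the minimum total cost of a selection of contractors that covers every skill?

11

T2, T5 together cover every skill (T2 ∪ T5 = {1, 2, 3, 4, 5, 6, 7, 8, 9, 10, 11, 12}); total cost 3 + 8 = 11.
No covering selection has total cost below 11.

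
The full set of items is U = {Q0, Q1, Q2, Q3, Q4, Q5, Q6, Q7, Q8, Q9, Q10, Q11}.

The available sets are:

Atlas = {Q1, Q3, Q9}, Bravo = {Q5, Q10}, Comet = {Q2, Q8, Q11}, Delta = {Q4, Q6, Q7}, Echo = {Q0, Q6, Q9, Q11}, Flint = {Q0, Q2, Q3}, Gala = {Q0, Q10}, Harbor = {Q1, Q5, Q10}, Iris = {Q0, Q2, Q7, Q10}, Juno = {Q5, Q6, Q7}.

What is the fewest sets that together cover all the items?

Take {Atlas, Comet, Delta, Flint, Harbor}. Their union is {Q0, Q1, Q2, Q3, Q4, Q5, Q6, Q7, Q8, Q9, Q10, Q11}, which is all 12 items.
No 4 of the 10 sets cover everything (all 210 combinations miss at least one item), so 5 is optimal.

5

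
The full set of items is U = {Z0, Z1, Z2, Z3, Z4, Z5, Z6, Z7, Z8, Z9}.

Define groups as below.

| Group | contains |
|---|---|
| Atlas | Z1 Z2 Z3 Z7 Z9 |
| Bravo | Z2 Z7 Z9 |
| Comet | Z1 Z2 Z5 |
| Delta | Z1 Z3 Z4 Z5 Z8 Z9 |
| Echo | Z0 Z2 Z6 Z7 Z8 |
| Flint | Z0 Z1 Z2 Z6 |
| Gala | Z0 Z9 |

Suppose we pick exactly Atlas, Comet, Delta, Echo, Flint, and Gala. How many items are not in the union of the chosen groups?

Union of Atlas, Comet, Delta, Echo, Flint, Gala = {Z0, Z1, Z2, Z3, Z4, Z5, Z6, Z7, Z8, Z9} — that's every item, so 0 are uncovered.

0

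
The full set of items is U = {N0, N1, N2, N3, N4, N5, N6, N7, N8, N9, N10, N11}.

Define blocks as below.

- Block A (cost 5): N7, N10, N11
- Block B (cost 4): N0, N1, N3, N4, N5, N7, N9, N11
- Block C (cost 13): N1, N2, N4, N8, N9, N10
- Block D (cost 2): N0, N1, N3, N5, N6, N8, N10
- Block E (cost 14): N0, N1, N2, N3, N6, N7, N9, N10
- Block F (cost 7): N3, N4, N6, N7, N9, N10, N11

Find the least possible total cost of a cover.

19

B, C, D together cover every item (B ∪ C ∪ D = {N0, N1, N2, N3, N4, N5, N6, N7, N8, N9, N10, N11}); total cost 4 + 13 + 2 = 19.
No covering selection has total cost below 19.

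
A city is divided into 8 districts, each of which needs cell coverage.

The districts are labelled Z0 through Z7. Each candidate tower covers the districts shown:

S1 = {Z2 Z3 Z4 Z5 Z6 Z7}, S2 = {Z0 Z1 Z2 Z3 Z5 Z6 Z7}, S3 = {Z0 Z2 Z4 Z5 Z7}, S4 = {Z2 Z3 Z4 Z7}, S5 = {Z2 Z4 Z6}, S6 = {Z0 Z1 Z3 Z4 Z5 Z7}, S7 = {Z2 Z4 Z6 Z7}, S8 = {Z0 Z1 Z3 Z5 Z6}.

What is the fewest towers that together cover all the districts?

S5 and S6 together: S5 ∪ S6 = {Z0, Z1, Z2, Z3, Z4, Z5, Z6, Z7} — every district is covered.
No single tower has all 8 districts (the largest, S2, has 7), so 2 is optimal.

2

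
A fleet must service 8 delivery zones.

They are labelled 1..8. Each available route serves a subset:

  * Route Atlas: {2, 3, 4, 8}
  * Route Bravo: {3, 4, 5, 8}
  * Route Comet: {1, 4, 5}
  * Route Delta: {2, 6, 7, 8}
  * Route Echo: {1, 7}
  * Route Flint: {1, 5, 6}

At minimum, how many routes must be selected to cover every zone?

Atlas and Comet and Delta together: Atlas ∪ Comet ∪ Delta = {1, 2, 3, 4, 5, 6, 7, 8} — every zone is covered.
No 2 of the 6 routes cover everything (all 15 combinations miss at least one zone), so 3 is optimal.

3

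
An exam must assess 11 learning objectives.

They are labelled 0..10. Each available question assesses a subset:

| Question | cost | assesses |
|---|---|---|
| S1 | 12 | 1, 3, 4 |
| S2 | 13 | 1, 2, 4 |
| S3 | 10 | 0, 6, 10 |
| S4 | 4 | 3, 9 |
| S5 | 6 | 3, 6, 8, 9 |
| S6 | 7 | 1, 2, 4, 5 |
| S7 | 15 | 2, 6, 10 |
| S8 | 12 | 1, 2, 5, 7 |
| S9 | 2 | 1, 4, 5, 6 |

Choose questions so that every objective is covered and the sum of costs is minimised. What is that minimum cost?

30

S3, S5, S8, S9 together cover every objective (S3 ∪ S5 ∪ S8 ∪ S9 = {0, 1, 2, 3, 4, 5, 6, 7, 8, 9, 10}); total cost 10 + 6 + 12 + 2 = 30.
The greedy pick S9, S4, S3, S5, S8 costs 34; no covering selection beats 30.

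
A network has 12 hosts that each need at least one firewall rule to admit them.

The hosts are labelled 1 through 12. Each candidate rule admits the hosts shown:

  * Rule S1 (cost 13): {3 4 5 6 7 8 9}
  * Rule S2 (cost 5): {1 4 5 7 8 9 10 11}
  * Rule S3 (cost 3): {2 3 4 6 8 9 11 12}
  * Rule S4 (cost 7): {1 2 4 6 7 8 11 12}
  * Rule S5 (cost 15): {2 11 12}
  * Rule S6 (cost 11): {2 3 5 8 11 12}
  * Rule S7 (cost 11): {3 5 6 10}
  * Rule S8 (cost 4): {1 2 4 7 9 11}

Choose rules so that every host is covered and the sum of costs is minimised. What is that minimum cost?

S2, S3 together cover every host (S2 ∪ S3 = {1, 2, 3, 4, 5, 6, 7, 8, 9, 10, 11, 12}); total cost 5 + 3 = 8.
No covering selection has total cost below 8.

8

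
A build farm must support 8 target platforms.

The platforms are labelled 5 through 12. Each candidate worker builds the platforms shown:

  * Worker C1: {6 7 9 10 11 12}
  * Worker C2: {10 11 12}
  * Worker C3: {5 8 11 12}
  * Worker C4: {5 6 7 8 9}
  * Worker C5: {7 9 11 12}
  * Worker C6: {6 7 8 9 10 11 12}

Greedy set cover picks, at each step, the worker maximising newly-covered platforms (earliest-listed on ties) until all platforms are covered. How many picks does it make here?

Greedy: pick C6 (covers 7 new) → pick C3 (covers 1 new). Total picks: 2.

2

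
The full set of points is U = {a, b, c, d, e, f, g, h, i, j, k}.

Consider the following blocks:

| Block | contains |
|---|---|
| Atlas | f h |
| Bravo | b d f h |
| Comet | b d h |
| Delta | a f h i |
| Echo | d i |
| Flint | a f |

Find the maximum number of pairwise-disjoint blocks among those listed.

2

Comet, Flint are pairwise disjoint (Comet={b,d,h}; Flint={a,f}).
Every remaining block overlaps one of these, and no 3 of the listed blocks are pairwise disjoint, so 2 is the maximum.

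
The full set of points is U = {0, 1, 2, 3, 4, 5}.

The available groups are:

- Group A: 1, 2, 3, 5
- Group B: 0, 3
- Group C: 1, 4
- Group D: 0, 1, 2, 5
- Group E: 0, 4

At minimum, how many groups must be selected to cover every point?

2

Take {A, E}. Their union is {0, 1, 2, 3, 4, 5}, which is all 6 points.
No single group has all 6 points (the largest, A, has 4), so 2 is optimal.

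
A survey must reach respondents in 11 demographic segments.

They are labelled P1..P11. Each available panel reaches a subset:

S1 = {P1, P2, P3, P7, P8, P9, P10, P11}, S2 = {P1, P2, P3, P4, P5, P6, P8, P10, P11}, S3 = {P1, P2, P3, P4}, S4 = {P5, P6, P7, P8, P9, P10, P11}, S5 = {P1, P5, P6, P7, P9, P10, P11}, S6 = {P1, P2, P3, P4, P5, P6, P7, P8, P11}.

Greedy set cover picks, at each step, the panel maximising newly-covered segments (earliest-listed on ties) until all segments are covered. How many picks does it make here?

2

Greedy: pick S2 (covers 9 new) → pick S1 (covers 2 new). Total picks: 2.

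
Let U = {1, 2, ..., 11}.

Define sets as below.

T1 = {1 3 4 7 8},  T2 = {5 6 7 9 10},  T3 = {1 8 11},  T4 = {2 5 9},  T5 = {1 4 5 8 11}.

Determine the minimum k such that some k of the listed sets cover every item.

Take {T1, T2, T4, T5}. Their union is {1, 2, 3, 4, 5, 6, 7, 8, 9, 10, 11}, which is all 11 items.
No 3 of the 5 sets cover everything (all 10 combinations miss at least one item), so 4 is optimal.

4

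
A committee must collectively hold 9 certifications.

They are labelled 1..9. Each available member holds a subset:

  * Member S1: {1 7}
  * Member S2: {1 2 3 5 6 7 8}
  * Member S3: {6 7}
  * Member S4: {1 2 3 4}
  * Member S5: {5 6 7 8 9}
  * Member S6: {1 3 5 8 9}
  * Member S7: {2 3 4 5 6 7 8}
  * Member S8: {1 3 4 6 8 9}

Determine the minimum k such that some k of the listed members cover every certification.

S6 and S7 together: S6 ∪ S7 = {1, 2, 3, 4, 5, 6, 7, 8, 9} — every certification is covered.
No single member has all 9 certifications (the largest, S2, has 7), so 2 is optimal.

2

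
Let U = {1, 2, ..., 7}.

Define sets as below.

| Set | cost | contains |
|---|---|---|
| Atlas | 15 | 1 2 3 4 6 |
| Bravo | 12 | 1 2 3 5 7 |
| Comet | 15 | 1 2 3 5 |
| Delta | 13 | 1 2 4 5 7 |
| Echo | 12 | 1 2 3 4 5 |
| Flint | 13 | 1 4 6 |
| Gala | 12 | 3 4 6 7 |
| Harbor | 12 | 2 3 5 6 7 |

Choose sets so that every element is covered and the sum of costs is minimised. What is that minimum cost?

24

Bravo, Gala together cover every element (Bravo ∪ Gala = {1, 2, 3, 4, 5, 6, 7}); total cost 12 + 12 = 24.
No covering selection has total cost below 24.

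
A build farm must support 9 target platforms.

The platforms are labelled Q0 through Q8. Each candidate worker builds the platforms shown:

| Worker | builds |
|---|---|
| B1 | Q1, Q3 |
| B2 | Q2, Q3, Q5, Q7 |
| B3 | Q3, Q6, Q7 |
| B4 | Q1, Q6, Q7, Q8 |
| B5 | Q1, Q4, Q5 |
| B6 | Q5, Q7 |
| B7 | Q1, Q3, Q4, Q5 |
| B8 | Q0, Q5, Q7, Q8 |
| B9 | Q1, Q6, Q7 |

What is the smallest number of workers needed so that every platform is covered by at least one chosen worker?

4

Take {B2, B3, B7, B8}. Their union is {Q0, Q1, Q2, Q3, Q4, Q5, Q6, Q7, Q8}, which is all 9 platforms.
No 3 of the 9 workers cover everything (all 84 combinations miss at least one platform), so 4 is optimal.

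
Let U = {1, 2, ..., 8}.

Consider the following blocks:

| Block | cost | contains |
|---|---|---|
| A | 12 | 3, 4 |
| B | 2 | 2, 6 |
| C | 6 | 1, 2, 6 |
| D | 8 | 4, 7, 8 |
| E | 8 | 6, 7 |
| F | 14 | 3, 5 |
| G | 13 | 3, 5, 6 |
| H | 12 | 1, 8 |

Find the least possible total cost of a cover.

27

C, D, G together cover every item (C ∪ D ∪ G = {1, 2, 3, 4, 5, 6, 7, 8}); total cost 6 + 8 + 13 = 27.
The greedy pick B, D, C, G costs 29; no covering selection beats 27.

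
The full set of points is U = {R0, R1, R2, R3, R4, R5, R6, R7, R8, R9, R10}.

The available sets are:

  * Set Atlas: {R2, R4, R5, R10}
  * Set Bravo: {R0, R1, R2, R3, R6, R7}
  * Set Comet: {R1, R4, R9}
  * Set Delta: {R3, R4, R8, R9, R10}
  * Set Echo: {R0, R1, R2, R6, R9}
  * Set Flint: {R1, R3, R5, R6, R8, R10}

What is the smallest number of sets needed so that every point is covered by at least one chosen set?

Atlas, Bravo, and Delta cover everything between them: the union {R0, R1, R2, R3, R4, R5, R6, R7, R8, R9, R10} is all of U.
Only Bravo contains R7, so Bravo is forced; the remaining 5 points need at least 2 more sets (each remaining set adds at most 4) — so at least 3 sets are needed, and 3 is optimal.

3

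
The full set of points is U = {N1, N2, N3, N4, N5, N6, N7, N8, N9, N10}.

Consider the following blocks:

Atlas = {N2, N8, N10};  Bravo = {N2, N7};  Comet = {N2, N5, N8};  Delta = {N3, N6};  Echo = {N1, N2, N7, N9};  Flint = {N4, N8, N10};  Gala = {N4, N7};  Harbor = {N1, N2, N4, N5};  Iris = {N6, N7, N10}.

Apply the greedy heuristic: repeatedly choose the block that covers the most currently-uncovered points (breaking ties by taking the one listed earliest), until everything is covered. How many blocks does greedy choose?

4

Greedy: pick Echo (covers 4 new) → pick Flint (covers 3 new) → pick Delta (covers 2 new) → pick Comet (covers 1 new). Total picks: 4.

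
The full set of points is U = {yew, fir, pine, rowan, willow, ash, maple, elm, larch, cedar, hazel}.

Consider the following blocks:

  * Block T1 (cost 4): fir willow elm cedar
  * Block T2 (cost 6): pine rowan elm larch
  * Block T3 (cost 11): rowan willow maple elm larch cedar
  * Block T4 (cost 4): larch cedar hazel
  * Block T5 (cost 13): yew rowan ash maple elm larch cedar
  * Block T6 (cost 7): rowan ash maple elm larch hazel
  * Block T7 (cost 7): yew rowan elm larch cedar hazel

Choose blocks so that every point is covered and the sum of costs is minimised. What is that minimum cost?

24

T1, T2, T6, T7 together cover every point (T1 ∪ T2 ∪ T6 ∪ T7 = {yew, fir, pine, rowan, willow, ash, maple, elm, larch, cedar, hazel}); total cost 4 + 6 + 7 + 7 = 24.
No covering selection has total cost below 24.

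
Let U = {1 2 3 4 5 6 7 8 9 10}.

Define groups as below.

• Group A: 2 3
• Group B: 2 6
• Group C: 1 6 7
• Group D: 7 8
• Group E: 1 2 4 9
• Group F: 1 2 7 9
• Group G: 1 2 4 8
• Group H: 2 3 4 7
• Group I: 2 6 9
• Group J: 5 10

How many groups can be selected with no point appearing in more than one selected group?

3

B, D, J are pairwise disjoint (B={2,6}; D={7,8}; J={5,10}).
Every remaining group overlaps one of these, and no 4 of the listed groups are pairwise disjoint, so 3 is the maximum.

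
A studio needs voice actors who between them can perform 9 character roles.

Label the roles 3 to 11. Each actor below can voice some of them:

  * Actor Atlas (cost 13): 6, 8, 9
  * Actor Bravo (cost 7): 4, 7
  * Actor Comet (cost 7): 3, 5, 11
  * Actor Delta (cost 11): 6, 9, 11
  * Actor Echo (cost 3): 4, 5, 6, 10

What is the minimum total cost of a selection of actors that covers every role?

30

Atlas, Bravo, Comet, Echo together cover every role (Atlas ∪ Bravo ∪ Comet ∪ Echo = {3, 4, 5, 6, 7, 8, 9, 10, 11}); total cost 13 + 7 + 7 + 3 = 30.
No covering selection has total cost below 30.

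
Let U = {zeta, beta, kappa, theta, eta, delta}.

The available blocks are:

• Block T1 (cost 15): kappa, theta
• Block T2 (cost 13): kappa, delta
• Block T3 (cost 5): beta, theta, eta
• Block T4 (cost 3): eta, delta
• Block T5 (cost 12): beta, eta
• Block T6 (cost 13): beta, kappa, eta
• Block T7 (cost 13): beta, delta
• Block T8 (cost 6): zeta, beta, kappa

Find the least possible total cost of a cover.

14

T3, T4, T8 together cover every point (T3 ∪ T4 ∪ T8 = {zeta, beta, kappa, theta, eta, delta}); total cost 5 + 3 + 6 = 14.
No covering selection has total cost below 14.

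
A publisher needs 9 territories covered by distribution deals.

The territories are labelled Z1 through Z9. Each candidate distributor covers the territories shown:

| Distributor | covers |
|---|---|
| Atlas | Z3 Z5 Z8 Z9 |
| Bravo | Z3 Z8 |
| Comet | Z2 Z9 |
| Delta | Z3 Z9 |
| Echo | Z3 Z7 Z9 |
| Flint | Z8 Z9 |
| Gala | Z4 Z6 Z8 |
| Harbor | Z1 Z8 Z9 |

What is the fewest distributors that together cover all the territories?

5

Take {Atlas, Comet, Echo, Gala, Harbor}. Their union is {Z1, Z2, Z3, Z4, Z5, Z6, Z7, Z8, Z9}, which is all 9 territories.
No 4 of the 8 distributors cover everything (all 70 combinations miss at least one territory), so 5 is optimal.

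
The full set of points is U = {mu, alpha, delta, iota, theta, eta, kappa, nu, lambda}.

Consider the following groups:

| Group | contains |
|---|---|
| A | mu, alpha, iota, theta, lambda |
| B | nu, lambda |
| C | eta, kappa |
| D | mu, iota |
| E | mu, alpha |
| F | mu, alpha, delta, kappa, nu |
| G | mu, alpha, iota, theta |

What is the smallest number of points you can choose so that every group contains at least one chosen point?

The 3 points {mu, kappa, nu} hit every group.
The groups B, C, E are pairwise disjoint, so any hitting set needs a separate point for each — at least 3. Hence 3 is optimal.

3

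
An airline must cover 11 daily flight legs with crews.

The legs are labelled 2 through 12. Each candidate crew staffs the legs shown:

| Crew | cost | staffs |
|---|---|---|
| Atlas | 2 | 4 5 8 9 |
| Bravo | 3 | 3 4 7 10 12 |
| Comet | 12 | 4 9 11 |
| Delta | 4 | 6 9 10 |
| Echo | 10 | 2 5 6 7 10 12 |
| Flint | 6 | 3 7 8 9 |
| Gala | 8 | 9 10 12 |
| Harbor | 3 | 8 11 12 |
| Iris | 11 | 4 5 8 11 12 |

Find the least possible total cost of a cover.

Atlas, Bravo, Echo, Harbor together cover every leg (Atlas ∪ Bravo ∪ Echo ∪ Harbor = {2, 3, 4, 5, 6, 7, 8, 9, 10, 11, 12}); total cost 2 + 3 + 10 + 3 = 18.
The greedy pick Atlas, Bravo, Harbor, Delta, Echo costs 22; no covering selection beats 18.

18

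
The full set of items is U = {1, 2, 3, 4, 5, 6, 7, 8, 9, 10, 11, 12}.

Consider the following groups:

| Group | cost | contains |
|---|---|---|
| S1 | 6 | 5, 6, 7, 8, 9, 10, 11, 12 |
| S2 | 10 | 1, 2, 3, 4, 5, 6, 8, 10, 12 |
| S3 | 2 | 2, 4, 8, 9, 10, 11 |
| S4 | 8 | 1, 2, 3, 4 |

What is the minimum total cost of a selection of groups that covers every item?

14

S1, S4 together cover every item (S1 ∪ S4 = {1, 2, 3, 4, 5, 6, 7, 8, 9, 10, 11, 12}); total cost 6 + 8 = 14.
The greedy pick S3, S1, S4 costs 16; no covering selection beats 14.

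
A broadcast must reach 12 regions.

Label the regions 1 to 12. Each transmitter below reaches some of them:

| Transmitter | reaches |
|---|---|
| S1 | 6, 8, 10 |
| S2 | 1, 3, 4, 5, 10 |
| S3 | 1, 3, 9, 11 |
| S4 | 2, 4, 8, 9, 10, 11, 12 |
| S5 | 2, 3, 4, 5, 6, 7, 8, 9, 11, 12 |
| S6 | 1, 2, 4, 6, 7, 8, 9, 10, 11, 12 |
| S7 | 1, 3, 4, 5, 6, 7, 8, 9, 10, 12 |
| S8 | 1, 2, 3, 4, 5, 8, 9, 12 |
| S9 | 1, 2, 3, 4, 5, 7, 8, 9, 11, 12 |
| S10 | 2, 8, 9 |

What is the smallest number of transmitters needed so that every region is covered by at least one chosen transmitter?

2

S2 and S6 together: S2 ∪ S6 = {1, 2, 3, 4, 5, 6, 7, 8, 9, 10, 11, 12} — every region is covered.
No single transmitter has all 12 regions (the largest, S5, has 10), so 2 is optimal.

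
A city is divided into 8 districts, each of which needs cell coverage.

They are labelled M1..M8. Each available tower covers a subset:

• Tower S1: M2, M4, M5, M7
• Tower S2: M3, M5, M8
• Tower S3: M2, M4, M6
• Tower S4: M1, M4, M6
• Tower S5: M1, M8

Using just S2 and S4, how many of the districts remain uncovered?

2

Union of S2, S4 = {M1, M3, M4, M5, M6, M8}.
Not covered: M2, M7 — 2 districts.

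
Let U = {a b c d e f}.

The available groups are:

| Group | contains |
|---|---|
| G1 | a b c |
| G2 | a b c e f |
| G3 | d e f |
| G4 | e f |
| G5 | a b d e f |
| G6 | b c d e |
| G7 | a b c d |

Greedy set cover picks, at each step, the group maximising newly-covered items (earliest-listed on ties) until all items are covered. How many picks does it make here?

2

Greedy: pick G2 (covers 5 new) → pick G3 (covers 1 new). Total picks: 2.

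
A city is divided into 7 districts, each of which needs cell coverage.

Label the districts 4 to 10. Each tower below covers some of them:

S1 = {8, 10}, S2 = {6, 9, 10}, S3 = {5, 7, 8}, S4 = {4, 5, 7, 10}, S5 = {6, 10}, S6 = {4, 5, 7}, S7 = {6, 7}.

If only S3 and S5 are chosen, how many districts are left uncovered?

2

Union of S3, S5 = {5, 6, 7, 8, 10}.
Not covered: 4, 9 — 2 districts.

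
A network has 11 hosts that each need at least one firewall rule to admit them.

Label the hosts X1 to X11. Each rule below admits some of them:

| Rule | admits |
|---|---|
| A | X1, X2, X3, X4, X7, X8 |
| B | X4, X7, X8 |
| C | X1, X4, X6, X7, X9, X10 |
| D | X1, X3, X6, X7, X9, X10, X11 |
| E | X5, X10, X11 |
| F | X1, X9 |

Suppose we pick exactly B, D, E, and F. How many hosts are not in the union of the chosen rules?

1

Union of B, D, E, F = {X1, X3, X4, X5, X6, X7, X8, X9, X10, X11}.
Not covered: X2 — 1 host.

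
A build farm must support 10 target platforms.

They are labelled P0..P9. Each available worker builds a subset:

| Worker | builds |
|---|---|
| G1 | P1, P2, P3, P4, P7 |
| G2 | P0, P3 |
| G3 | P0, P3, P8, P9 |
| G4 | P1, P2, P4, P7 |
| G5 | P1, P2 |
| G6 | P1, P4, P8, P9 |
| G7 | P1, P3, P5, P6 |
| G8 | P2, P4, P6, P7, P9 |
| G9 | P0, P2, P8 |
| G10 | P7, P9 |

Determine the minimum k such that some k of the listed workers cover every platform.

3

Take {G1, G3, G7}. Their union is {P0, P1, P2, P3, P4, P5, P6, P7, P8, P9}, which is all 10 platforms.
Only G7 contains P5, so G7 is forced; the remaining 6 platforms need at least 2 more workers (each remaining worker adds at most 4) — so at least 3 workers are needed, and 3 is optimal.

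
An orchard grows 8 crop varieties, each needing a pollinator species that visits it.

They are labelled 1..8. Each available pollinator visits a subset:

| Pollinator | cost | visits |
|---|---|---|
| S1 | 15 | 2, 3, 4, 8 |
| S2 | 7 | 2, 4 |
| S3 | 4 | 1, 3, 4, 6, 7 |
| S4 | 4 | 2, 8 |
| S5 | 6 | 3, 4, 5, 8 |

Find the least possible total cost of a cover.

S3, S4, S5 together cover every variety (S3 ∪ S4 ∪ S5 = {1, 2, 3, 4, 5, 6, 7, 8}); total cost 4 + 4 + 6 = 14.
No covering selection has total cost below 14.

14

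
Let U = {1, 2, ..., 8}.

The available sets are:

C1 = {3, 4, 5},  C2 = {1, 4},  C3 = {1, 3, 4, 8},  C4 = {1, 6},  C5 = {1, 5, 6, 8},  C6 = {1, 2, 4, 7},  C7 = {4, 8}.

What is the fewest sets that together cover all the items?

C1 and C5 and C6 together: C1 ∪ C5 ∪ C6 = {1, 2, 3, 4, 5, 6, 7, 8} — every item is covered.
Only C6 contains 2, so C6 is forced; the remaining 4 items need at least 2 more sets (each remaining set adds at most 3) — so at least 3 sets are needed, and 3 is optimal.

3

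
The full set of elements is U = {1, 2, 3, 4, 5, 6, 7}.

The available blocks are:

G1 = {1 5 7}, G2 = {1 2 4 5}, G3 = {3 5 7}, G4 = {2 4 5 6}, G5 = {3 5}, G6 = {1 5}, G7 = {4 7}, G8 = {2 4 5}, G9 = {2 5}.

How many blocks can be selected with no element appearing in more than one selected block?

2

G5, G7 are pairwise disjoint (G5={3,5}; G7={4,7}).
Every remaining block overlaps one of these, and no 3 of the listed blocks are pairwise disjoint, so 2 is the maximum.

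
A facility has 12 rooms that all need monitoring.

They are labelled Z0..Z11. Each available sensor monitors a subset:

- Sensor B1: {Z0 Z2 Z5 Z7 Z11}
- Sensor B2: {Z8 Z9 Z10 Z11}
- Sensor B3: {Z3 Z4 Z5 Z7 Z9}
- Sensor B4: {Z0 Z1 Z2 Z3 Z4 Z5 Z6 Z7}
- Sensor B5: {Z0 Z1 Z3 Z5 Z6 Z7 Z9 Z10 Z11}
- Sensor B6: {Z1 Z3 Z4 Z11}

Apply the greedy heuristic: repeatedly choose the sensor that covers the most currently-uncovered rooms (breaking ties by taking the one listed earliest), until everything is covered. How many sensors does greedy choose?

3

Greedy: pick B5 (covers 9 new) → pick B4 (covers 2 new) → pick B2 (covers 1 new). Total picks: 3.
(The true minimum cover uses only 2 sensors, so greedy is not optimal here.)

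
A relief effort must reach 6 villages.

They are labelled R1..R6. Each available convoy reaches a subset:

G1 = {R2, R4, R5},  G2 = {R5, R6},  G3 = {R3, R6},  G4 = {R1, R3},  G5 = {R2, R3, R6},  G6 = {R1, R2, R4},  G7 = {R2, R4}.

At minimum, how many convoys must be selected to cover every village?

3

Take {G2, G5, G6}. Their union is {R1, R2, R3, R4, R5, R6}, which is all 6 villages.
No 2 of the 7 convoys cover everything (all 21 combinations miss at least one village), so 3 is optimal.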